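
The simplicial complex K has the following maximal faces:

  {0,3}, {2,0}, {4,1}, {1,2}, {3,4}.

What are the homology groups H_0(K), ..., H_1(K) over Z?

Fix the vertex order 0 < 1 < 2 < 3 < 4 and write every simplex with vertices in increasing order. Then dim K = 1 and the simplices of K are:

  0-simplices (5): [0], [1], [2], [3], [4]
  1-simplices (5): [0,2], [0,3], [1,2], [1,4], [3,4]

so the chain groups are C_0 ≅ Z^5, C_1 ≅ Z^5.

The boundary map ∂_1: C_1 → C_0 sends each edge [p,q] (with p < q) to q − p. For instance
  ∂[0,3] = [3] − [0].
The 5×5 boundary matrix has rank 4 and Smith normal form diag(1,1,1,1).

Computing H_k = (kernel of ∂_k) / (image of ∂_{k+1}):

  H_0: rank C_0 − rank ∂_1 = 5 − 4 = 1, and the invariant factors of ∂_1 are all 1, so H_0 = Z.
  H_1: rank ker ∂_1 − rank ∂_2 = (5 − 4) − 0 = 1, and there is no ∂_2, so H_1 = Z.

(K is a triangulation of the circle S^1.)

H_0 = Z,  H_1 = Z.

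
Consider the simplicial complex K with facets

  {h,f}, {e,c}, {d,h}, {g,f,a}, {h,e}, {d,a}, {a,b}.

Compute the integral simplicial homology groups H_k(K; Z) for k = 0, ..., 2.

H_0 ≅ Z,  H_1 ≅ Z,  H_2 = 0.

Order the vertices as a < b < c < d < e < f < g < h. Listing each simplex with vertices in this order, K has dimension 2 with simplices:

  0-simplices (8): a, b, c, d, e, f, g, h
  1-simplices (9): ab, ad, af, ag, ce, dh, eh, fg, fh
  2-simplices (1): afg

giving chain groups C_0 ≅ Z^8, C_1 ≅ Z^9, C_2 ≅ Z^1.

Boundary ∂_1: C_1 → C_0 is given by ∂[p,q] = [q] − [p]. For instance
  ∂ab = b − a.
The resulting 8×9 matrix has rank 7, and its Smith normal form has invariant factors (1,1,1,1,1,1,1).

∂_2: C_2 → C_1 maps a triangle to the signed sum of its edges. For instance
  ∂afg = fg − ag + af.
The resulting 9×1 matrix has rank 1, and its Smith normal form has invariant factors (1).

Computing H_k = (kernel of ∂_k) / (image of ∂_{k+1}):

  H_0: rank C_0 − rank ∂_1 = 8 − 7 = 1, and the invariant factors of ∂_1 are all 1, so H_0 = Z.
  H_1: rank ker ∂_1 − rank ∂_2 = (9 − 7) − 1 = 1, and the invariant factors of ∂_2 are all 1, so H_1 = Z.
  H_2: rank ker ∂_2 − rank ∂_3 = (1 − 1) − 0 = 0, and there is no ∂_3, so H_2 = 0.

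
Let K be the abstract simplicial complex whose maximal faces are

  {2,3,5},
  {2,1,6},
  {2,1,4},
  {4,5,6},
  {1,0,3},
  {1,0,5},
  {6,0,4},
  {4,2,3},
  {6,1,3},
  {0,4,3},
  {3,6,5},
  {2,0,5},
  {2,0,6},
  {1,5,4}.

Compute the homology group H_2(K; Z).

H_2 = Z.

Take the total order 0 < 1 < 2 < 3 < 4 < 5 < 6 on the vertex set. Then K (dimension 2) consists of the simplices:

  0-simplices (7): [0], [1], [2], [3], [4], [5], [6]
  1-simplices (21): [0,1], [0,2], [0,3], [0,4], [0,5], [0,6], [1,2], [1,3], [1,4], [1,5], [1,6], [2,3], [2,4], [2,5], [2,6], [3,4], [3,5], [3,6], [4,5], [4,6], [5,6]
  2-simplices (14): [0,1,3], [0,1,5], [0,2,5], [0,2,6], [0,3,4], [0,4,6], [1,2,4], [1,2,6], [1,3,6], [1,4,5], [2,3,4], [2,3,5], [3,5,6], [4,5,6]

giving chain groups C_0 ≅ Z^7, C_1 ≅ Z^21, C_2 ≅ Z^14.

Boundary ∂_1: C_1 → C_0 maps an edge to its endpoints' difference, ∂[p,q] = q − p. For instance
  ∂[0,3] = [3] − [0].
As a 7×21 matrix over Z this has rank 6, with invariant factors (1,1,1,1,1,1).

The boundary map ∂_2: C_2 → C_1 sends each 2-simplex [p,q,r] to [q,r] − [p,r] + [p,q]. For instance
  ∂[0,1,5] = [1,5] − [0,5] + [0,1],
  ∂[2,3,5] = [3,5] − [2,5] + [2,3].
The 21×14 boundary matrix has rank 13 and Smith normal form diag(1,1,1,1,1,1,1,1,1,1,1,1,1).

Now H_k = ker ∂_k / im ∂_{k+1}, so:

  H_2: rank ker ∂_2 − rank ∂_3 = (14 − 13) − 0 = 1, and there is no ∂_3, so H_2 ≅ Z.

(K is a triangulation of the torus T^2.)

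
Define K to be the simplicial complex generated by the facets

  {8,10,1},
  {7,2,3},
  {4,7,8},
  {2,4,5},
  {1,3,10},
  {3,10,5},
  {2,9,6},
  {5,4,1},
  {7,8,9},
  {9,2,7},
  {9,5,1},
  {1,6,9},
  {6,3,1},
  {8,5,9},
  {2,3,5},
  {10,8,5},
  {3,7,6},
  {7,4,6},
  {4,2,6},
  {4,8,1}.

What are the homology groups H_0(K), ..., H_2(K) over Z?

H_0 ≅ Z,  H_1 ≅ Z ⊕ Z/2,  H_2 = 0.

Fix the vertex order 1 < 2 < 3 < 4 < 5 < 6 < 7 < 8 < 9 < 10 and write every simplex with vertices in increasing order. Then dim K = 2 and the simplices of K are:

  0-simplices (10): [1], [2], [3], [4], [5], [6], [7], [8], [9], [10]
  1-simplices (30): (30 of them)
  2-simplices (20): (20 of them)

Hence C_0 ≅ Z^10, C_1 ≅ Z^30, C_2 ≅ Z^20.

Boundary ∂_1: C_1 → C_0 is given by ∂[p,q] = [q] − [p].
As a 10×30 matrix over Z this has rank 9, with invariant factors (1,1,1,1,1,1,1,1,1).

Boundary ∂_2: C_2 → C_1 maps a triangle to the signed sum of its edges. For instance
  ∂[7,8,9] = [8,9] − [7,9] + [7,8],
  ∂[1,5,9] = [5,9] − [1,9] + [1,5].
The 30×20 boundary matrix has rank 20 and Smith normal form diag(1,1,1,1,1,1,1,1,1,1,1,1,1,1,1,1,1,1,1,2).

Now H_k = ker ∂_k / im ∂_{k+1}, so:

  H_0: rank C_0 − rank ∂_1 = 10 − 9 = 1, and the invariant factors of ∂_1 are all 1, so H_0 ≅ Z.
  H_1: rank ker ∂_1 − rank ∂_2 = (30 − 9) − 20 = 1, and ∂_2 has invariant factor 2 > 1, so H_1 ≅ Z ⊕ Z/2.
  H_2: rank ker ∂_2 − rank ∂_3 = (20 − 20) − 0 = 0, and there is no ∂_3, so H_2 ≅ 0.

As a check, the Euler characteristic is 10 − 30 + 20 = 0, which agrees with 1 − 1 + 0 = 0.
(K is a triangulation of the Klein bottle.)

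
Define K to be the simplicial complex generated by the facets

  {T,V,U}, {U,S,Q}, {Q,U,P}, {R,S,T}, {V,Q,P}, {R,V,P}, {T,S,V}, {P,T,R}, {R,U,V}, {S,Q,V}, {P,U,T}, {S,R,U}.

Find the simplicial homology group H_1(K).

We work with the vertex ordering P < Q < R < S < T < U < V. The simplices of K, each written with vertices in increasing order, are:

  0-simplices (7): P, Q, R, S, T, U, V
  1-simplices (18): PQ, PR, PT, PU, PV, QS, QU, QV, RS, RT, RU, RV, ST, SU, SV, TU, TV, UV
  2-simplices (12): PQU, PQV, PRT, PRV, PTU, QSU, QSV, RST, RSU, RUV, STV, TUV

so the chain groups are C_0 ≅ Z^7, C_1 ≅ Z^18, C_2 ≅ Z^12.

∂_1: C_1 → C_0 sends each edge [p,q] (with p < q) to q − p. For instance
  ∂RS = S − R.
As a 7×18 matrix over Z this has rank 6, with invariant factors (1,1,1,1,1,1).

Boundary ∂_2: C_2 → C_1 maps a triangle to the signed sum of its edges. For instance
  ∂PRV = RV − PV + PR,
  ∂PQV = QV − PV + PQ.
The resulting 18×12 matrix has rank 12, and its Smith normal form has invariant factors (1,1,1,1,1,1,1,1,1,1,1,2).

Computing H_k = (kernel of ∂_k) / (image of ∂_{k+1}):

  H_1: rank ker ∂_1 − rank ∂_2 = (18 − 6) − 12 = 0, and ∂_2 has invariant factor 2 > 1, so H_1 = Z/2.

H_1 = Z/2.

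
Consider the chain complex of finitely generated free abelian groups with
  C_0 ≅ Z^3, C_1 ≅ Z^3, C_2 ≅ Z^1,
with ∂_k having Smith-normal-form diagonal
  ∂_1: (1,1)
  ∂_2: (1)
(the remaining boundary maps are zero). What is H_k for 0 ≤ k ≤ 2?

H_0 ≅ Z,  H_1 = 0,  H_2 = 0.

H_0: b_0 = 3 − 0 − 2 = 1; torsion from ∂_1 factors > 1: none. So H_0 ≅ Z.
H_1: b_1 = 3 − 2 − 1 = 0; torsion from ∂_2 factors > 1: none. So H_1 ≅ 0.
H_2: b_2 = 1 − 1 − 0 = 0; torsion from ∂_3 factors > 1: none. So H_2 ≅ 0.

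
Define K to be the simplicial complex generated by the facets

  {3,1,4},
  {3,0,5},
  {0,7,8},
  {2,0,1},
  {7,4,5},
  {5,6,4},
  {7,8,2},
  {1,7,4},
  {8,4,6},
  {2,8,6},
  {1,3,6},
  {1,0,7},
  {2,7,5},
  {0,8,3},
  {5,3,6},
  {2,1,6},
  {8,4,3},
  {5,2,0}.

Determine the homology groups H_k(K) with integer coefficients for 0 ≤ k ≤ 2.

H_0 ≅ Z,  H_1 ≅ Z × Z/2,  H_2 = 0.

Take the total order 0 < 1 < 2 < 3 < 4 < 5 < 6 < 7 < 8 on the vertex set. Then K (dimension 2) consists of the simplices:

  0-simplices (9): [0], [1], [2], [3], [4], [5], [6], [7], [8]
  1-simplices (27): (27 of them)
  2-simplices (18): [0,1,2], [0,1,7], [0,2,5], [0,3,5], [0,3,8], [0,7,8], [1,2,6], [1,3,4], [1,3,6], [1,4,7], [2,5,7], [2,6,8], [2,7,8], [3,4,8], [3,5,6], [4,5,6], [4,5,7], [4,6,8]

so the chain groups are C_0 ≅ Z^9, C_1 ≅ Z^27, C_2 ≅ Z^18.

Boundary ∂_1: C_1 → C_0 maps an edge to its endpoints' difference, ∂[p,q] = q − p. For instance
  ∂[1,3] = [3] − [1].
The 9×27 boundary matrix has rank 8 and Smith normal form diag(1,1,1,1,1,1,1,1).

Boundary ∂_2: C_2 → C_1 acts by ∂[p,q,r] = [q,r] − [p,r] + [p,q]. For instance
  ∂[0,3,8] = [3,8] − [0,8] + [0,3],
  ∂[3,4,8] = [4,8] − [3,8] + [3,4].
The resulting 27×18 matrix has rank 18, and its Smith normal form has invariant factors (1,1,1,1,1,1,1,1,1,1,1,1,1,1,1,1,1,2).

Reading off H_k = ker ∂_k / im ∂_{k+1}:

  H_0: rank C_0 − rank ∂_1 = 9 − 8 = 1, and the invariant factors of ∂_1 are all 1, so H_0 ≅ Z.
  H_1: rank ker ∂_1 − rank ∂_2 = (27 − 8) − 18 = 1, and ∂_2 has invariant factor 2 > 1, so H_1 ≅ Z × Z/2.
  H_2: rank ker ∂_2 − rank ∂_3 = (18 − 18) − 0 = 0, and there is no ∂_3, so H_2 ≅ 0.

(K is a triangulation of the Klein bottle.)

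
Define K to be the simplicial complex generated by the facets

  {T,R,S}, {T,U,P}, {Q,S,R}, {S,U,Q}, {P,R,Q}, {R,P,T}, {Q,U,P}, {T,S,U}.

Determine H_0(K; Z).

H_0 = Z.

K has 6 vertices, 12 edges, 8 triangles.
rank ∂_0 = 0, rank ∂_1 = 5 ⇒ b_0 = 6 − 0 − 5 = 1; all invariant factors of ∂_1 are 1 so no torsion. So H_0 = Z.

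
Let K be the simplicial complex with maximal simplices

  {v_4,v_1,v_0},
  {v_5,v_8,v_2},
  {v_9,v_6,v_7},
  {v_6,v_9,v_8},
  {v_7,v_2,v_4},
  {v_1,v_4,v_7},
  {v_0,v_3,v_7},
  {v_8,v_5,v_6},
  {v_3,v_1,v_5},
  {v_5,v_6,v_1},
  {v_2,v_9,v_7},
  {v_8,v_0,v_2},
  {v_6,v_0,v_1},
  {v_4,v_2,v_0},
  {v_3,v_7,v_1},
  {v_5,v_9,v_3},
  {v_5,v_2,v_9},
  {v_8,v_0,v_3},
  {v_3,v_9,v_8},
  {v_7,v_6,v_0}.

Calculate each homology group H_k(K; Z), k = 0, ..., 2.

H_0 = Z,  H_1 = Z × Z/2,  H_2 = 0.

Order the vertices as v_0 < v_1 < v_2 < v_3 < v_4 < v_5 < v_6 < v_7 < v_8 < v_9. Listing each simplex with vertices in this order, K has dimension 2 with simplices:

  0-simplices (10): [v_0], [v_1], [v_2], [v_3], [v_4], [v_5], [v_6], [v_7], [v_8], [v_9]
  1-simplices (30): (30 of them)
  2-simplices (20): (20 of them)

so the chain groups are C_0 ≅ Z^10, C_1 ≅ Z^30, C_2 ≅ Z^20.

The boundary map ∂_1: C_1 → C_0 maps an edge to its endpoints' difference, ∂[p,q] = q − p.
This gives a 10×30 integer matrix of rank 9; reducing to Smith normal form yields diagonal entries (1,1,1,1,1,1,1,1,1).

∂_2: C_2 → C_1 sends each 2-simplex [p,q,r] to [q,r] − [p,r] + [p,q]. For instance
  ∂[v_2,v_5,v_9] = [v_5,v_9] − [v_2,v_9] + [v_2,v_5],
  ∂[v_1,v_5,v_6] = [v_5,v_6] − [v_1,v_6] + [v_1,v_5].
As a 30×20 matrix over Z this has rank 20, with invariant factors (1,1,1,1,1,1,1,1,1,1,1,1,1,1,1,1,1,1,1,2).

Computing H_k = (kernel of ∂_k) / (image of ∂_{k+1}):

  H_0: rank C_0 − rank ∂_1 = 10 − 9 = 1, and the invariant factors of ∂_1 are all 1, so H_0 ≅ Z.
  H_1: rank ker ∂_1 − rank ∂_2 = (30 − 9) − 20 = 1, and ∂_2 has invariant factor 2 > 1, so H_1 ≅ Z × Z/2.
  H_2: rank ker ∂_2 − rank ∂_3 = (20 − 20) − 0 = 0, and there is no ∂_3, so H_2 ≅ 0.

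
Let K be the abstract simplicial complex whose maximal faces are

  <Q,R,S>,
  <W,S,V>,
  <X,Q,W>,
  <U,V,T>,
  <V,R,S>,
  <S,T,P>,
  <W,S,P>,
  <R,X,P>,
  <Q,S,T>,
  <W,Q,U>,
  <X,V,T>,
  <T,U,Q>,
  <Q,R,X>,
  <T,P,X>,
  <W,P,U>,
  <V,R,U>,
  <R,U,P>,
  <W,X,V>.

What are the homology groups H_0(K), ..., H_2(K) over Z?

H_0 = Z,  H_1 = Z^2,  H_2 = Z.

We work with the vertex ordering P < Q < R < S < T < U < V < W < X. The simplices of K, each written with vertices in increasing order, are:

  0-simplices (9): P, Q, R, S, T, U, V, W, X
  1-simplices (27): PR, PS, PT, PU, PW, PX, QR, QS, QT, QU, QW, QX, RS, RU, RV, RX, ST, SV, SW, TU, TV, TX, UV, UW, VW, VX, WX
  2-simplices (18): PRU, PRX, PST, PSW, PTX, PUW, QRS, QRX, QST, QTU, QUW, QWX, RSV, RUV, SVW, TUV, TVX, VWX

giving chain groups C_0 ≅ Z^9, C_1 ≅ Z^27, C_2 ≅ Z^18.

∂_1: C_1 → C_0 sends each edge [p,q] (with p < q) to q − p. For instance
  ∂RS = S − R.
The resulting 9×27 matrix has rank 8, and its Smith normal form has invariant factors (1,1,1,1,1,1,1,1).

∂_2: C_2 → C_1 maps a triangle to the signed sum of its edges. For instance
  ∂PST = ST − PT + PS,
  ∂RUV = UV − RV + RU.
As a 27×18 matrix over Z this has rank 17, with invariant factors (1,1,1,1,1,1,1,1,1,1,1,1,1,1,1,1,1).

Now H_k = ker ∂_k / im ∂_{k+1}, so:

  H_0: rank C_0 − rank ∂_1 = 9 − 8 = 1, and the invariant factors of ∂_1 are all 1, so H_0 = Z.
  H_1: rank ker ∂_1 − rank ∂_2 = (27 − 8) − 17 = 2, and the invariant factors of ∂_2 are all 1, so H_1 = Z^2.
  H_2: rank ker ∂_2 − rank ∂_3 = (18 − 17) − 0 = 1, and there is no ∂_3, so H_2 = Z.

As a check, the Euler characteristic is 9 − 27 + 18 = 0, which agrees with 1 − 2 + 1 = 0.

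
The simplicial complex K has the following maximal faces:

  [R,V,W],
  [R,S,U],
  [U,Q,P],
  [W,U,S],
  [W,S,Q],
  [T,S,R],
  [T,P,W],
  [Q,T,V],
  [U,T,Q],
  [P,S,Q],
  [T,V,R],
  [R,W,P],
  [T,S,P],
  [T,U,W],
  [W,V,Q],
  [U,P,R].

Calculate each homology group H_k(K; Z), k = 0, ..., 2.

H_0 ≅ Z,  H_1 ≅ Z^2,  H_2 ≅ Z.

K has 8 vertices, 24 edges, 16 triangles.
rank ∂_0 = 0, rank ∂_1 = 7 ⇒ b_0 = 8 − 0 − 7 = 1; all invariant factors of ∂_1 are 1 so no torsion. So H_0 = Z.
rank ∂_1 = 7, rank ∂_2 = 15 ⇒ b_1 = 24 − 7 − 15 = 2; all invariant factors of ∂_2 are 1 so no torsion. So H_1 = Z^2.
rank ∂_2 = 15, rank ∂_3 = 0 ⇒ b_2 = 16 − 15 − 0 = 1. So H_2 = Z.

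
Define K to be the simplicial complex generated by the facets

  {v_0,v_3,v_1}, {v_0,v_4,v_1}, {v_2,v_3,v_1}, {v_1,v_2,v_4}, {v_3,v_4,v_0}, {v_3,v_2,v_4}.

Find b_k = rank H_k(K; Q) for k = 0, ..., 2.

b_0 = 1, b_1 = 0, b_2 = 1.

K has 5 vertices, 9 edges, 6 triangles.
rank ∂_0 = 0, rank ∂_1 = 4 ⇒ b_0 = 5 − 0 − 4 = 1; all invariant factors of ∂_1 are 1 so no torsion. So H_0 ≅ Z.
rank ∂_1 = 4, rank ∂_2 = 5 ⇒ b_1 = 9 − 4 − 5 = 0; all invariant factors of ∂_2 are 1 so no torsion. So H_1 ≅ 0.
rank ∂_2 = 5, rank ∂_3 = 0 ⇒ b_2 = 6 − 5 − 0 = 1. So H_2 ≅ Z.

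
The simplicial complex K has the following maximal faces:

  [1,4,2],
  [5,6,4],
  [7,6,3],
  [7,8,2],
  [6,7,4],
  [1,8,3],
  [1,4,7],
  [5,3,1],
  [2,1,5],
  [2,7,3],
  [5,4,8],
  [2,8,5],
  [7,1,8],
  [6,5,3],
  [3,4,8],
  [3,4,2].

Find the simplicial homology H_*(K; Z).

K has 8 vertices, 24 edges, 16 triangles.
rank ∂_0 = 0, rank ∂_1 = 7 ⇒ b_0 = 8 − 0 − 7 = 1; all invariant factors of ∂_1 are 1 so no torsion. So H_0 ≅ Z.
rank ∂_1 = 7, rank ∂_2 = 15 ⇒ b_1 = 24 − 7 − 15 = 2; all invariant factors of ∂_2 are 1 so no torsion. So H_1 ≅ Z^2.
rank ∂_2 = 15, rank ∂_3 = 0 ⇒ b_2 = 16 − 15 − 0 = 1. So H_2 ≅ Z.

H_0 = Z,  H_1 = Z^2,  H_2 = Z.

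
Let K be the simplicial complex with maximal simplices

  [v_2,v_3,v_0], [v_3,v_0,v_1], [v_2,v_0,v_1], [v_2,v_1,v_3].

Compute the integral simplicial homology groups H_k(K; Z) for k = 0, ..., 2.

We work with the vertex ordering v_0 < v_1 < v_2 < v_3. The simplices of K, each written with vertices in increasing order, are:

  0-simplices (4): [v_0], [v_1], [v_2], [v_3]
  1-simplices (6): [v_0,v_1], [v_0,v_2], [v_0,v_3], [v_1,v_2], [v_1,v_3], [v_2,v_3]
  2-simplices (4): [v_0,v_1,v_2], [v_0,v_1,v_3], [v_0,v_2,v_3], [v_1,v_2,v_3]

giving chain groups C_0 ≅ Z^4, C_1 ≅ Z^6, C_2 ≅ Z^4.

The boundary map ∂_1: C_1 → C_0 sends each edge [p,q] (with p < q) to q − p.
The resulting 4×6 matrix has rank 3, and its Smith normal form has invariant factors (1,1,1).

∂_2: C_2 → C_1 sends each 2-simplex [p,q,r] to [q,r] − [p,r] + [p,q]. For instance
  ∂[v_0,v_1,v_3] = [v_1,v_3] − [v_0,v_3] + [v_0,v_1],
  ∂[v_0,v_1,v_2] = [v_1,v_2] − [v_0,v_2] + [v_0,v_1].
The resulting 6×4 matrix has rank 3, and its Smith normal form has invariant factors (1,1,1).

From H_k ≅ ker(∂_k) / im(∂_{k+1}) we obtain:

  H_0: rank C_0 − rank ∂_1 = 4 − 3 = 1, and the invariant factors of ∂_1 are all 1, so H_0 = Z.
  H_1: rank ker ∂_1 − rank ∂_2 = (6 − 3) − 3 = 0, and the invariant factors of ∂_2 are all 1, so H_1 = 0.
  H_2: rank ker ∂_2 − rank ∂_3 = (4 − 3) − 0 = 1, and there is no ∂_3, so H_2 = Z.

H_0 ≅ Z,  H_1 = 0,  H_2 ≅ Z.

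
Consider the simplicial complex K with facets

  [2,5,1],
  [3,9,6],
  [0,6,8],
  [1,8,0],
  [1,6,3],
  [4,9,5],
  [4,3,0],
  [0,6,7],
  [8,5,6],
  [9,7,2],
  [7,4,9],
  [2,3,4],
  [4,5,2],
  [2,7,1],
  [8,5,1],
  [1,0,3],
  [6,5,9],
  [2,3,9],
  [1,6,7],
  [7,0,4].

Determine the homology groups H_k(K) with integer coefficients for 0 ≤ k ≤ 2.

Order the vertices as 0 < 1 < 2 < 3 < 4 < 5 < 6 < 7 < 8 < 9. Listing each simplex with vertices in this order, K has dimension 2 with simplices:

  0-simplices (10): [0], [1], [2], [3], [4], [5], [6], [7], [8], [9]
  1-simplices (30): (30 of them)
  2-simplices (20): (20 of them)

so the chain groups are C_0 ≅ Z^10, C_1 ≅ Z^30, C_2 ≅ Z^20.

Boundary ∂_1: C_1 → C_0 maps an edge to its endpoints' difference, ∂[p,q] = q − p.
As a 10×30 matrix over Z this has rank 9, with invariant factors (1,1,1,1,1,1,1,1,1).

Boundary ∂_2: C_2 → C_1 sends each 2-simplex [p,q,r] to [q,r] − [p,r] + [p,q]. For instance
  ∂[2,3,9] = [3,9] − [2,9] + [2,3],
  ∂[1,6,7] = [6,7] − [1,7] + [1,6].
The 30×20 boundary matrix has rank 20 and Smith normal form diag(1,1,1,1,1,1,1,1,1,1,1,1,1,1,1,1,1,1,1,2).

From H_k ≅ ker(∂_k) / im(∂_{k+1}) we obtain:

  H_0: rank C_0 − rank ∂_1 = 10 − 9 = 1, and the invariant factors of ∂_1 are all 1, so H_0 ≅ Z.
  H_1: rank ker ∂_1 − rank ∂_2 = (30 − 9) − 20 = 1, and ∂_2 has invariant factor 2 > 1, so H_1 ≅ Z ⊕ Z/2Z.
  H_2: rank ker ∂_2 − rank ∂_3 = (20 − 20) − 0 = 0, and there is no ∂_3, so H_2 ≅ 0.

As a check, the Euler characteristic is 10 − 30 + 20 = 0, which agrees with 1 − 1 + 0 = 0.
(K is a triangulation of the Klein bottle.)

H_0 ≅ Z,  H_1 ≅ Z ⊕ Z/2Z,  H_2 = 0.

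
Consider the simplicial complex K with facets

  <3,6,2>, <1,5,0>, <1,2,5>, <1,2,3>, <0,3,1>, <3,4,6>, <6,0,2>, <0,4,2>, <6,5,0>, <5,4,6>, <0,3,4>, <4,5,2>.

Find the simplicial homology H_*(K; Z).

H_0 = Z,  H_1 = Z/2,  H_2 = 0.

Take the total order 0 < 1 < 2 < 3 < 4 < 5 < 6 on the vertex set. Then K (dimension 2) consists of the simplices:

  0-simplices (7): [0], [1], [2], [3], [4], [5], [6]
  1-simplices (18): [0,1], [0,2], [0,3], [0,4], [0,5], [0,6], [1,2], [1,3], [1,5], [2,3], [2,4], [2,5], [2,6], [3,4], [3,6], [4,5], [4,6], [5,6]
  2-simplices (12): [0,1,3], [0,1,5], [0,2,4], [0,2,6], [0,3,4], [0,5,6], [1,2,3], [1,2,5], [2,3,6], [2,4,5], [3,4,6], [4,5,6]

giving chain groups C_0 ≅ Z^7, C_1 ≅ Z^18, C_2 ≅ Z^12.

∂_1: C_1 → C_0 sends each edge [p,q] (with p < q) to q − p.
As a 7×18 matrix over Z this has rank 6, with invariant factors (1,1,1,1,1,1).

The boundary map ∂_2: C_2 → C_1 maps a triangle to the signed sum of its edges. For instance
  ∂[2,3,6] = [3,6] − [2,6] + [2,3],
  ∂[0,2,6] = [2,6] − [0,6] + [0,2].
The 18×12 boundary matrix has rank 12 and Smith normal form diag(1,1,1,1,1,1,1,1,1,1,1,2).

Reading off H_k = ker ∂_k / im ∂_{k+1}:

  H_0: rank C_0 − rank ∂_1 = 7 − 6 = 1, and the invariant factors of ∂_1 are all 1, so H_0 ≅ Z.
  H_1: rank ker ∂_1 − rank ∂_2 = (18 − 6) − 12 = 0, and ∂_2 has invariant factor 2 > 1, so H_1 ≅ Z/2.
  H_2: rank ker ∂_2 − rank ∂_3 = (12 − 12) − 0 = 0, and there is no ∂_3, so H_2 ≅ 0.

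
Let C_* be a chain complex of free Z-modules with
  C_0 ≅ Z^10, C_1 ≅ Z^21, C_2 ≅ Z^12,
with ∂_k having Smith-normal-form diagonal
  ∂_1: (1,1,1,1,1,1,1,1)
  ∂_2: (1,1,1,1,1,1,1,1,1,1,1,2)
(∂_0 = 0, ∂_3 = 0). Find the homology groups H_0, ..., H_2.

H_0: b_0 = 10 − 0 − 8 = 2; torsion from ∂_1 factors > 1: none. So H_0 ≅ Z^2.
H_1: b_1 = 21 − 8 − 12 = 1; torsion from ∂_2 factors > 1: [2]. So H_1 ≅ Z × Z/2.
H_2: b_2 = 12 − 12 − 0 = 0; torsion from ∂_3 factors > 1: none. So H_2 ≅ 0.

H_0 ≅ Z^2,  H_1 ≅ Z × Z/2,  H_2 = 0.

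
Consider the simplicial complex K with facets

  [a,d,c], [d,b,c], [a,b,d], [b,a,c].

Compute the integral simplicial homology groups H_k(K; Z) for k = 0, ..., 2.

K has 4 vertices, 6 edges, 4 triangles.
rank ∂_0 = 0, rank ∂_1 = 3 ⇒ b_0 = 4 − 0 − 3 = 1; all invariant factors of ∂_1 are 1 so no torsion. So H_0 ≅ Z.
rank ∂_1 = 3, rank ∂_2 = 3 ⇒ b_1 = 6 − 3 − 3 = 0; all invariant factors of ∂_2 are 1 so no torsion. So H_1 ≅ 0.
rank ∂_2 = 3, rank ∂_3 = 0 ⇒ b_2 = 4 − 3 − 0 = 1. So H_2 ≅ Z.

H_0 = Z,  H_1 = 0,  H_2 = Z.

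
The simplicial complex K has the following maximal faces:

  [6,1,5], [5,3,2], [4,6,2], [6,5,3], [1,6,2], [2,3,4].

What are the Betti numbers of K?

b_0 = 1, b_1 = 1, b_2 = 0.

We work with the vertex ordering 1 < 2 < 3 < 4 < 5 < 6. The simplices of K, each written with vertices in increasing order, are:

  0-simplices (6): [1], [2], [3], [4], [5], [6]
  1-simplices (12): [1,2], [1,5], [1,6], [2,3], [2,4], [2,5], [2,6], [3,4], [3,5], [3,6], [4,6], [5,6]
  2-simplices (6): [1,2,6], [1,5,6], [2,3,4], [2,3,5], [2,4,6], [3,5,6]

Hence C_0 ≅ Z^6, C_1 ≅ Z^12, C_2 ≅ Z^6.

The boundary map ∂_1: C_1 → C_0 sends each edge [p,q] (with p < q) to q − p. For instance
  ∂[2,3] = [3] − [2].
The resulting 6×12 matrix has rank 5, and its Smith normal form has invariant factors (1,1,1,1,1).

The boundary map ∂_2: C_2 → C_1 acts by ∂[p,q,r] = [q,r] − [p,r] + [p,q]. For instance
  ∂[1,2,6] = [2,6] − [1,6] + [1,2],
  ∂[3,5,6] = [5,6] − [3,6] + [3,5].
The resulting 12×6 matrix has rank 6, and its Smith normal form has invariant factors (1,1,1,1,1,1).

Now H_k = ker ∂_k / im ∂_{k+1}, so:

  H_0: rank C_0 − rank ∂_1 = 6 − 5 = 1, and the invariant factors of ∂_1 are all 1, so H_0 ≅ Z.
  H_1: rank ker ∂_1 − rank ∂_2 = (12 − 5) − 6 = 1, and the invariant factors of ∂_2 are all 1, so H_1 ≅ Z.
  H_2: rank ker ∂_2 − rank ∂_3 = (6 − 6) − 0 = 0, and there is no ∂_3, so H_2 ≅ 0.

Hence the Betti numbers are b_0 = 1, b_1 = 1, b_2 = 0.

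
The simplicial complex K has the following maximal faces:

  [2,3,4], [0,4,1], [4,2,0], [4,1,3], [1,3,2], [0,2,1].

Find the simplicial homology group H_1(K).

H_1 ≅ 0.

K has 5 vertices, 9 edges, 6 triangles.
rank ∂_1 = 4, rank ∂_2 = 5 ⇒ b_1 = 9 − 4 − 5 = 0; all invariant factors of ∂_2 are 1 so no torsion. So H_1 ≅ 0.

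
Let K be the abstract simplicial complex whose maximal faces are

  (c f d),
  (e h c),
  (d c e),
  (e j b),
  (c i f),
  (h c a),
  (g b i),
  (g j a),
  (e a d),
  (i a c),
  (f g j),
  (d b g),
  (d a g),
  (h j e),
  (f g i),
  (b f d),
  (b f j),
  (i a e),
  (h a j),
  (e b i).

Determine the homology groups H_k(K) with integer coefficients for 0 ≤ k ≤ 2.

Take the total order a < b < c < d < e < f < g < h < i < j on the vertex set. Then K (dimension 2) consists of the simplices:

  0-simplices (10): a, b, c, d, e, f, g, h, i, j
  1-simplices (30): ac, ad, ae, ag, ah, ai, aj, bd, be, bf, bg, bi, bj, cd, ce, cf, ch, ci, de, df, dg, eh, ei, ej, fg, fi, fj, gi, gj, hj
  2-simplices (20): ach, aci, ade, adg, aei, agj, ahj, bdf, bdg, bei, bej, bfj, bgi, cde, cdf, ceh, cfi, ehj, fgi, fgj

so the chain groups are C_0 ≅ Z^10, C_1 ≅ Z^30, C_2 ≅ Z^20.

∂_1: C_1 → C_0 maps an edge to its endpoints' difference, ∂[p,q] = q − p. For instance
  ∂bj = j − b.
This gives a 10×30 integer matrix of rank 9; reducing to Smith normal form yields diagonal entries (1,1,1,1,1,1,1,1,1).

∂_2: C_2 → C_1 maps a triangle to the signed sum of its edges. For instance
  ∂cdf = df − cf + cd,
  ∂ade = de − ae + ad.
As a 30×20 matrix over Z this has rank 20, with invariant factors (1,1,1,1,1,1,1,1,1,1,1,1,1,1,1,1,1,1,1,2).

Reading off H_k = ker ∂_k / im ∂_{k+1}:

  H_0: rank C_0 − rank ∂_1 = 10 − 9 = 1, and the invariant factors of ∂_1 are all 1, so H_0 ≅ Z.
  H_1: rank ker ∂_1 − rank ∂_2 = (30 − 9) − 20 = 1, and ∂_2 has invariant factor 2 > 1, so H_1 ≅ Z ⊕ Z/2.
  H_2: rank ker ∂_2 − rank ∂_3 = (20 − 20) − 0 = 0, and there is no ∂_3, so H_2 ≅ 0.

(K is a triangulation of the Klein bottle.)

H_0 = Z,  H_1 = Z ⊕ Z/2,  H_2 = 0.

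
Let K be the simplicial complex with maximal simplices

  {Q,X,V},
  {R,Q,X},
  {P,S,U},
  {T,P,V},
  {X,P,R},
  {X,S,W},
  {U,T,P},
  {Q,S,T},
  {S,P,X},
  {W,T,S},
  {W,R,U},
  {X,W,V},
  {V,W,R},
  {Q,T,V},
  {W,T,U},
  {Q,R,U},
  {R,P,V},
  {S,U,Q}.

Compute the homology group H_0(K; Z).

H_0 = Z.

We work with the vertex ordering P < Q < R < S < T < U < V < W < X. The simplices of K, each written with vertices in increasing order, are:

  0-simplices (9): P, Q, R, S, T, U, V, W, X
  1-simplices (27): PR, PS, PT, PU, PV, PX, QR, QS, QT, QU, QV, QX, RU, RV, RW, RX, ST, SU, SW, SX, TU, TV, TW, UW, VW, VX, WX
  2-simplices (18): PRV, PRX, PSU, PSX, PTU, PTV, QRU, QRX, QST, QSU, QTV, QVX, RUW, RVW, STW, SWX, TUW, VWX

giving chain groups C_0 ≅ Z^9, C_1 ≅ Z^27, C_2 ≅ Z^18.

The boundary map ∂_1: C_1 → C_0 maps an edge to its endpoints' difference, ∂[p,q] = q − p.
This gives a 9×27 integer matrix of rank 8; reducing to Smith normal form yields diagonal entries (1,1,1,1,1,1,1,1).

Boundary ∂_2: C_2 → C_1 maps a triangle to the signed sum of its edges. For instance
  ∂PTU = TU − PU + PT,
  ∂PRX = RX − PX + PR.
The resulting 27×18 matrix has rank 18, and its Smith normal form has invariant factors (1,1,1,1,1,1,1,1,1,1,1,1,1,1,1,1,1,2).

Reading off H_k = ker ∂_k / im ∂_{k+1}:

  H_0: rank C_0 − rank ∂_1 = 9 − 8 = 1, and the invariant factors of ∂_1 are all 1, so H_0 ≅ Z.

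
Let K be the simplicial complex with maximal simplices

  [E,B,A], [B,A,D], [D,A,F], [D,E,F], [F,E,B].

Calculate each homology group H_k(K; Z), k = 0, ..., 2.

Fix the vertex order A < B < D < E < F and write every simplex with vertices in increasing order. Then dim K = 2 and the simplices of K are:

  0-simplices (5): A, B, D, E, F
  1-simplices (10): AB, AD, AE, AF, BD, BE, BF, DE, DF, EF
  2-simplices (5): ABD, ABE, ADF, BEF, DEF

Hence C_0 ≅ Z^5, C_1 ≅ Z^10, C_2 ≅ Z^5.

The boundary map ∂_1: C_1 → C_0 sends each edge [p,q] (with p < q) to q − p. For instance
  ∂BE = E − B.
The resulting 5×10 matrix has rank 4, and its Smith normal form has invariant factors (1,1,1,1).

Boundary ∂_2: C_2 → C_1 sends each 2-simplex [p,q,r] to [q,r] − [p,r] + [p,q]. For instance
  ∂BEF = EF − BF + BE,
  ∂ABD = BD − AD + AB.
The 10×5 boundary matrix has rank 5 and Smith normal form diag(1,1,1,1,1).

Computing H_k = (kernel of ∂_k) / (image of ∂_{k+1}):

  H_0: rank C_0 − rank ∂_1 = 5 − 4 = 1, and the invariant factors of ∂_1 are all 1, so H_0 = Z.
  H_1: rank ker ∂_1 − rank ∂_2 = (10 − 4) − 5 = 1, and the invariant factors of ∂_2 are all 1, so H_1 = Z.
  H_2: rank ker ∂_2 − rank ∂_3 = (5 − 5) − 0 = 0, and there is no ∂_3, so H_2 = 0.

H_0 ≅ Z,  H_1 ≅ Z,  H_2 = 0.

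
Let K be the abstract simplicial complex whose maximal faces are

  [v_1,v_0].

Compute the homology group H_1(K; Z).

H_1 ≅ 0.

We work with the vertex ordering v_0 < v_1. The simplices of K, each written with vertices in increasing order, are:

  0-simplices (2): [v_0], [v_1]
  1-simplices (1): [v_0,v_1]

so the chain groups are C_0 ≅ Z^2, C_1 ≅ Z^1.

∂_1: C_1 → C_0 maps an edge to its endpoints' difference, ∂[p,q] = q − p.
The resulting 2×1 matrix has rank 1, and its Smith normal form has invariant factors (1).

Computing H_k = (kernel of ∂_k) / (image of ∂_{k+1}):

  H_1: rank ker ∂_1 − rank ∂_2 = (1 − 1) − 0 = 0, and there is no ∂_2, so H_1 = 0.

(K is a triangulation of the 1-simplex.)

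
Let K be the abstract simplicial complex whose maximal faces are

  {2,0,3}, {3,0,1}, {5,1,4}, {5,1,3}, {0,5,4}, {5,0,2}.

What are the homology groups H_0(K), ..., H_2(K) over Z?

K has 6 vertices, 12 edges, 6 triangles.
rank ∂_0 = 0, rank ∂_1 = 5 ⇒ b_0 = 6 − 0 − 5 = 1; all invariant factors of ∂_1 are 1 so no torsion. So H_0 ≅ Z.
rank ∂_1 = 5, rank ∂_2 = 6 ⇒ b_1 = 12 − 5 − 6 = 1; all invariant factors of ∂_2 are 1 so no torsion. So H_1 ≅ Z.
rank ∂_2 = 6, rank ∂_3 = 0 ⇒ b_2 = 6 − 6 − 0 = 0. So H_2 ≅ 0.

H_0 = Z,  H_1 = Z,  H_2 = 0.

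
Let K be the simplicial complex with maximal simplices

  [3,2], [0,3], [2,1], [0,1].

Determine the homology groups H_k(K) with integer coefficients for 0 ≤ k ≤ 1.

H_0 ≅ Z,  H_1 ≅ Z.

Order the vertices as 0 < 1 < 2 < 3. Listing each simplex with vertices in this order, K has dimension 1 with simplices:

  0-simplices (4): [0], [1], [2], [3]
  1-simplices (4): [0,1], [0,3], [1,2], [2,3]

Hence C_0 ≅ Z^4, C_1 ≅ Z^4.

The boundary map ∂_1: C_1 → C_0 is given by ∂[p,q] = [q] − [p]. For instance
  ∂[0,1] = [1] − [0].
This gives a 4×4 integer matrix of rank 3; reducing to Smith normal form yields diagonal entries (1,1,1).

Reading off H_k = ker ∂_k / im ∂_{k+1}:

  H_0: rank C_0 − rank ∂_1 = 4 − 3 = 1, and the invariant factors of ∂_1 are all 1, so H_0 = Z.
  H_1: rank ker ∂_1 − rank ∂_2 = (4 − 3) − 0 = 1, and there is no ∂_2, so H_1 = Z.

(K is a triangulation of the circle S^1.)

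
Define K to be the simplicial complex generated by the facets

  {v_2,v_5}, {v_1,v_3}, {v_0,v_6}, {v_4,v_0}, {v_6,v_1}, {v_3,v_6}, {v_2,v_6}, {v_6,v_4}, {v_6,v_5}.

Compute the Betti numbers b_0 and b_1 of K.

Order the vertices as v_0 < v_1 < v_2 < v_3 < v_4 < v_5 < v_6. Listing each simplex with vertices in this order, K has dimension 1 with simplices:

  0-simplices (7): [v_0], [v_1], [v_2], [v_3], [v_4], [v_5], [v_6]
  1-simplices (9): [v_0,v_4], [v_0,v_6], [v_1,v_3], [v_1,v_6], [v_2,v_5], [v_2,v_6], [v_3,v_6], [v_4,v_6], [v_5,v_6]

Hence C_0 ≅ Z^7, C_1 ≅ Z^9.

The boundary map ∂_1: C_1 → C_0 is given by ∂[p,q] = [q] − [p]. For instance
  ∂[v_4,v_6] = [v_6] − [v_4].
The resulting 7×9 matrix has rank 6, and its Smith normal form has invariant factors (1,1,1,1,1,1).

Now H_k = ker ∂_k / im ∂_{k+1}, so:

  H_0: rank C_0 − rank ∂_1 = 7 − 6 = 1, and the invariant factors of ∂_1 are all 1, so H_0 ≅ Z.
  H_1: rank ker ∂_1 − rank ∂_2 = (9 − 6) − 0 = 3, and there is no ∂_2, so H_1 ≅ Z^3.

As a check, the Euler characteristic is 7 − 9 = -2, which agrees with 1 − 3 = -2.
(K is a triangulation of a wedge of 3 circles.)

Hence the Betti numbers are b_0 = 1, b_1 = 3.

b_0 = 1, b_1 = 3.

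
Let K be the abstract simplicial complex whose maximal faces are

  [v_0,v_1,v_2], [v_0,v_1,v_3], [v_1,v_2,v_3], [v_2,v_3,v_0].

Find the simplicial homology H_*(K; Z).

Fix the vertex order v_0 < v_1 < v_2 < v_3 and write every simplex with vertices in increasing order. Then dim K = 2 and the simplices of K are:

  0-simplices (4): [v_0], [v_1], [v_2], [v_3]
  1-simplices (6): [v_0,v_1], [v_0,v_2], [v_0,v_3], [v_1,v_2], [v_1,v_3], [v_2,v_3]
  2-simplices (4): [v_0,v_1,v_2], [v_0,v_1,v_3], [v_0,v_2,v_3], [v_1,v_2,v_3]

giving chain groups C_0 ≅ Z^4, C_1 ≅ Z^6, C_2 ≅ Z^4.

The boundary map ∂_1: C_1 → C_0 maps an edge to its endpoints' difference, ∂[p,q] = q − p. For instance
  ∂[v_1,v_3] = [v_3] − [v_1].
As a 4×6 matrix over Z this has rank 3, with invariant factors (1,1,1).

∂_2: C_2 → C_1 sends each 2-simplex [p,q,r] to [q,r] − [p,r] + [p,q]. For instance
  ∂[v_0,v_1,v_2] = [v_1,v_2] − [v_0,v_2] + [v_0,v_1],
  ∂[v_1,v_2,v_3] = [v_2,v_3] − [v_1,v_3] + [v_1,v_2].
The resulting 6×4 matrix has rank 3, and its Smith normal form has invariant factors (1,1,1).

Computing H_k = (kernel of ∂_k) / (image of ∂_{k+1}):

  H_0: rank C_0 − rank ∂_1 = 4 − 3 = 1, and the invariant factors of ∂_1 are all 1, so H_0 = Z.
  H_1: rank ker ∂_1 − rank ∂_2 = (6 − 3) − 3 = 0, and the invariant factors of ∂_2 are all 1, so H_1 = 0.
  H_2: rank ker ∂_2 − rank ∂_3 = (4 − 3) − 0 = 1, and there is no ∂_3, so H_2 = Z.

H_0 ≅ Z,  H_1 = 0,  H_2 ≅ Z.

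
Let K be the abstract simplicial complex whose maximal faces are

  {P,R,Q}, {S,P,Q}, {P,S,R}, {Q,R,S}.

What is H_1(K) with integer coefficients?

H_1 ≅ 0.

Fix the vertex order P < Q < R < S and write every simplex with vertices in increasing order. Then dim K = 2 and the simplices of K are:

  0-simplices (4): P, Q, R, S
  1-simplices (6): PQ, PR, PS, QR, QS, RS
  2-simplices (4): PQR, PQS, PRS, QRS

giving chain groups C_0 ≅ Z^4, C_1 ≅ Z^6, C_2 ≅ Z^4.

Boundary ∂_1: C_1 → C_0 maps an edge to its endpoints' difference, ∂[p,q] = q − p.
This gives a 4×6 integer matrix of rank 3; reducing to Smith normal form yields diagonal entries (1,1,1).

Boundary ∂_2: C_2 → C_1 sends each 2-simplex [p,q,r] to [q,r] − [p,r] + [p,q]. For instance
  ∂QRS = RS − QS + QR,
  ∂PRS = RS − PS + PR.
The resulting 6×4 matrix has rank 3, and its Smith normal form has invariant factors (1,1,1).

Computing H_k = (kernel of ∂_k) / (image of ∂_{k+1}):

  H_1: rank ker ∂_1 − rank ∂_2 = (6 − 3) − 3 = 0, and the invariant factors of ∂_2 are all 1, so H_1 = 0.

(K is a triangulation of the 2-sphere S^2.)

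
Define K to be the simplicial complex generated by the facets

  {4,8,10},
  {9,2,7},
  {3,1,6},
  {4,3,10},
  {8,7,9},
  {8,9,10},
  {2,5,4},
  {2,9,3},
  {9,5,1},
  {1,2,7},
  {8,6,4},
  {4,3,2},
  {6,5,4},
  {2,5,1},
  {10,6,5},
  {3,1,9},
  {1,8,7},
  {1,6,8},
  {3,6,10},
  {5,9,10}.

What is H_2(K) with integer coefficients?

Order the vertices as 1 < 2 < 3 < 4 < 5 < 6 < 7 < 8 < 9 < 10. Listing each simplex with vertices in this order, K has dimension 2 with simplices:

  0-simplices (10): [1], [2], [3], [4], [5], [6], [7], [8], [9], [10]
  1-simplices (30): (30 of them)
  2-simplices (20): (20 of them)

giving chain groups C_0 ≅ Z^10, C_1 ≅ Z^30, C_2 ≅ Z^20.

The boundary map ∂_1: C_1 → C_0 maps an edge to its endpoints' difference, ∂[p,q] = q − p. For instance
  ∂[1,8] = [8] − [1].
The resulting 10×30 matrix has rank 9, and its Smith normal form has invariant factors (1,1,1,1,1,1,1,1,1).

∂_2: C_2 → C_1 acts by ∂[p,q,r] = [q,r] − [p,r] + [p,q]. For instance
  ∂[5,9,10] = [9,10] − [5,10] + [5,9],
  ∂[1,3,9] = [3,9] − [1,9] + [1,3].
This gives a 30×20 integer matrix of rank 20; reducing to Smith normal form yields diagonal entries (1,1,1,1,1,1,1,1,1,1,1,1,1,1,1,1,1,1,1,2).

Reading off H_k = ker ∂_k / im ∂_{k+1}:

  H_2: rank ker ∂_2 − rank ∂_3 = (20 − 20) − 0 = 0, and there is no ∂_3, so H_2 = 0.

(K is a triangulation of the Klein bottle.)

H_2 ≅ 0.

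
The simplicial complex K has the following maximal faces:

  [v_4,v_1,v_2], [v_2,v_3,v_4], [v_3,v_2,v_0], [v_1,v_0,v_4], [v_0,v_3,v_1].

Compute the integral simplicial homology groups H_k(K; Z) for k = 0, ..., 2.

Fix the vertex order v_0 < v_1 < v_2 < v_3 < v_4 and write every simplex with vertices in increasing order. Then dim K = 2 and the simplices of K are:

  0-simplices (5): [v_0], [v_1], [v_2], [v_3], [v_4]
  1-simplices (10): [v_0,v_1], [v_0,v_2], [v_0,v_3], [v_0,v_4], [v_1,v_2], [v_1,v_3], [v_1,v_4], [v_2,v_3], [v_2,v_4], [v_3,v_4]
  2-simplices (5): [v_0,v_1,v_3], [v_0,v_1,v_4], [v_0,v_2,v_3], [v_1,v_2,v_4], [v_2,v_3,v_4]

so the chain groups are C_0 ≅ Z^5, C_1 ≅ Z^10, C_2 ≅ Z^5.

Boundary ∂_1: C_1 → C_0 maps an edge to its endpoints' difference, ∂[p,q] = q − p.
As a 5×10 matrix over Z this has rank 4, with invariant factors (1,1,1,1).

∂_2: C_2 → C_1 maps a triangle to the signed sum of its edges. For instance
  ∂[v_0,v_1,v_3] = [v_1,v_3] − [v_0,v_3] + [v_0,v_1],
  ∂[v_2,v_3,v_4] = [v_3,v_4] − [v_2,v_4] + [v_2,v_3].
As a 10×5 matrix over Z this has rank 5, with invariant factors (1,1,1,1,1).

Now H_k = ker ∂_k / im ∂_{k+1}, so:

  H_0: rank C_0 − rank ∂_1 = 5 − 4 = 1, and the invariant factors of ∂_1 are all 1, so H_0 = Z.
  H_1: rank ker ∂_1 − rank ∂_2 = (10 − 4) − 5 = 1, and the invariant factors of ∂_2 are all 1, so H_1 = Z.
  H_2: rank ker ∂_2 − rank ∂_3 = (5 − 5) − 0 = 0, and there is no ∂_3, so H_2 = 0.

As a check, the Euler characteristic is 5 − 10 + 5 = 0, which agrees with 1 − 1 + 0 = 0.

H_0 = Z,  H_1 = Z,  H_2 = 0.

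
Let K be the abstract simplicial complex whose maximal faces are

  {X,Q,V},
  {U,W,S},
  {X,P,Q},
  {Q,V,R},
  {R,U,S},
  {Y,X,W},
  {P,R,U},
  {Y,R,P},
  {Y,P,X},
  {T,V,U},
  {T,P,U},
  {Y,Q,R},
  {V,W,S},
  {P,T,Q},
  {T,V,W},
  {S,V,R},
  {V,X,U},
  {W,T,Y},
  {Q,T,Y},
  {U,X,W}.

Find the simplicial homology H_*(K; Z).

H_0 = Z,  H_1 = Z ⊕ Z/2,  H_2 = 0.

Fix the vertex order P < Q < R < S < T < U < V < W < X < Y and write every simplex with vertices in increasing order. Then dim K = 2 and the simplices of K are:

  0-simplices (10): P, Q, R, S, T, U, V, W, X, Y
  1-simplices (30): PQ, PR, PT, PU, PX, PY, QR, QT, QV, QX, QY, RS, RU, RV, RY, SU, SV, SW, TU, TV, TW, TY, UV, UW, UX, VW, VX, WX, WY, XY
  2-simplices (20): PQT, PQX, PRU, PRY, PTU, PXY, QRV, QRY, QTY, QVX, RSU, RSV, SUW, SVW, TUV, TVW, TWY, UVX, UWX, WXY

Hence C_0 ≅ Z^10, C_1 ≅ Z^30, C_2 ≅ Z^20.

Boundary ∂_1: C_1 → C_0 maps an edge to its endpoints' difference, ∂[p,q] = q − p.
As a 10×30 matrix over Z this has rank 9, with invariant factors (1,1,1,1,1,1,1,1,1).

Boundary ∂_2: C_2 → C_1 maps a triangle to the signed sum of its edges. For instance
  ∂TVW = VW − TW + TV,
  ∂SUW = UW − SW + SU.
The 30×20 boundary matrix has rank 20 and Smith normal form diag(1,1,1,1,1,1,1,1,1,1,1,1,1,1,1,1,1,1,1,2).

Computing H_k = (kernel of ∂_k) / (image of ∂_{k+1}):

  H_0: rank C_0 − rank ∂_1 = 10 − 9 = 1, and the invariant factors of ∂_1 are all 1, so H_0 = Z.
  H_1: rank ker ∂_1 − rank ∂_2 = (30 − 9) − 20 = 1, and ∂_2 has invariant factor 2 > 1, so H_1 = Z ⊕ Z/2.
  H_2: rank ker ∂_2 − rank ∂_3 = (20 − 20) − 0 = 0, and there is no ∂_3, so H_2 = 0.

As a check, the Euler characteristic is 10 − 30 + 20 = 0, which agrees with 1 − 1 + 0 = 0.
(K is a triangulation of the Klein bottle.)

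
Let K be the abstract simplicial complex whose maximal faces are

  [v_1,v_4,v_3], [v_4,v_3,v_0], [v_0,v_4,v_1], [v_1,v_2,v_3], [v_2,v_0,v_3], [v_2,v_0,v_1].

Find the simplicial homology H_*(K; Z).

K has 5 vertices, 9 edges, 6 triangles.
rank ∂_0 = 0, rank ∂_1 = 4 ⇒ b_0 = 5 − 0 − 4 = 1; all invariant factors of ∂_1 are 1 so no torsion. So H_0 = Z.
rank ∂_1 = 4, rank ∂_2 = 5 ⇒ b_1 = 9 − 4 − 5 = 0; all invariant factors of ∂_2 are 1 so no torsion. So H_1 = 0.
rank ∂_2 = 5, rank ∂_3 = 0 ⇒ b_2 = 6 − 5 − 0 = 1. So H_2 = Z.

H_0 ≅ Z,  H_1 = 0,  H_2 ≅ Z.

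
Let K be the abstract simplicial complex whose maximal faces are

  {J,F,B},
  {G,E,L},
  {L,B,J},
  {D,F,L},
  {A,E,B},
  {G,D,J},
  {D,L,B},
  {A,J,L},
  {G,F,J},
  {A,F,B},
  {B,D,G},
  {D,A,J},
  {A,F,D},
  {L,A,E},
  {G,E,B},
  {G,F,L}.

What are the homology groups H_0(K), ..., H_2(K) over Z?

Fix the vertex order A < B < D < E < F < G < J < L and write every simplex with vertices in increasing order. Then dim K = 2 and the simplices of K are:

  0-simplices (8): A, B, D, E, F, G, J, L
  1-simplices (24): AB, AD, AE, AF, AJ, AL, BD, BE, BF, BG, BJ, BL, DF, DG, DJ, DL, EG, EL, FG, FJ, FL, GJ, GL, JL
  2-simplices (16): ABE, ABF, ADF, ADJ, AEL, AJL, BDG, BDL, BEG, BFJ, BJL, DFL, DGJ, EGL, FGJ, FGL

Hence C_0 ≅ Z^8, C_1 ≅ Z^24, C_2 ≅ Z^16.

∂_1: C_1 → C_0 sends each edge [p,q] (with p < q) to q − p.
The resulting 8×24 matrix has rank 7, and its Smith normal form has invariant factors (1,1,1,1,1,1,1).

∂_2: C_2 → C_1 acts by ∂[p,q,r] = [q,r] − [p,r] + [p,q]. For instance
  ∂BFJ = FJ − BJ + BF,
  ∂AEL = EL − AL + AE.
The 24×16 boundary matrix has rank 15 and Smith normal form diag(1,1,1,1,1,1,1,1,1,1,1,1,1,1,1).

Reading off H_k = ker ∂_k / im ∂_{k+1}:

  H_0: rank C_0 − rank ∂_1 = 8 − 7 = 1, and the invariant factors of ∂_1 are all 1, so H_0 = Z.
  H_1: rank ker ∂_1 − rank ∂_2 = (24 − 7) − 15 = 2, and the invariant factors of ∂_2 are all 1, so H_1 = Z^2.
  H_2: rank ker ∂_2 − rank ∂_3 = (16 − 15) − 0 = 1, and there is no ∂_3, so H_2 = Z.

As a check, the Euler characteristic is 8 − 24 + 16 = 0, which agrees with 1 − 2 + 1 = 0.

H_0 ≅ Z,  H_1 ≅ Z^2,  H_2 ≅ Z.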